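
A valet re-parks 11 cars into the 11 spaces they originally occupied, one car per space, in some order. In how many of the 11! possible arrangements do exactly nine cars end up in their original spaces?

55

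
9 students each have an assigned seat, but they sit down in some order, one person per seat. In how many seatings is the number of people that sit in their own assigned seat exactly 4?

Pick the 4 fixed positions: C(9,4) = 126 ways.
The remaining 5 must be deranged: !5 = 44.
Total: 126 × 44 = 5544.

5544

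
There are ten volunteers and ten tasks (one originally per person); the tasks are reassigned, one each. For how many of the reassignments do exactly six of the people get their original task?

Pick the 6 fixed positions: C(10,6) = 210 ways.
The other 4 form a derangement: !4 = 9.
Total: 210 × 9 = 1890.

1890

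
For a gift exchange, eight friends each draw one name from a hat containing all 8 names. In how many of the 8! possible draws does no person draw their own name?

!8 = 8! · Σ_{k=0}^{8} (-1)^k/k!
= 8! - 8!/1! + 8!/2! - 8!/3! + 8!/4! - 8!/5! + 8!/6! - 8!/7! + 8!/8!
= 40320 - 40320 + 20160 - 6720 + 1680 - 336 + 56 - 8 + 1
= 14833

14833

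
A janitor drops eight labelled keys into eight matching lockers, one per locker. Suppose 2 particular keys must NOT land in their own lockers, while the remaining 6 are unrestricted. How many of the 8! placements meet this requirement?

Let A_j be the event that the j-th constrained one is fixed. By inclusion-exclusion over the 2 events:
Σ_{j=0}^{2} (-1)^j C(2,j)(8-j)!
= C(2,0)·8! - C(2,1)·7! + C(2,2)·6!
= 40320 - 10080 + 720
= 30960

30960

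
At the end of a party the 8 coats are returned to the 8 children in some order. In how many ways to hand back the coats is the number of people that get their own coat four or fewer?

40179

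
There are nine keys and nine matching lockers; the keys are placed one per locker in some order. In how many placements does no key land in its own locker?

Recurrence: !9 = 8·(!8 + !7).
!9 = 8·(14833 + 1854) = 8·16687 = 133496

133496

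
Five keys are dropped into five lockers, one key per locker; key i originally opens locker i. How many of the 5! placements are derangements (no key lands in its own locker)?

Recurrence: !5 = 4·(!4 + !3).
!5 = 4·(9 + 2) = 4·11 = 44

44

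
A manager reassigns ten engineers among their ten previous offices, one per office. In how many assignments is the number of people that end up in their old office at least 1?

Sum C(10,i)·!(10-i) for i = 1..10:
  i=1: C(10,1)·!9 = 10·133496 = 1334960
  i=2: C(10,2)·!8 = 45·14833 = 667485
  i=3: C(10,3)·!7 = 120·1854 = 222480
  i=4: C(10,4)·!6 = 210·265 = 55650
  i=5: C(10,5)·!5 = 252·44 = 11088
  i=6: C(10,6)·!4 = 210·9 = 1890
  i=7: C(10,7)·!3 = 120·2 = 240
  i=8: C(10,8)·!2 = 45·1 = 45
  i=9: C(10,9)·!1 = 10·0 = 0
  i=10: C(10,10)·!0 = 1·1 = 1
Total = 2293839.

2293839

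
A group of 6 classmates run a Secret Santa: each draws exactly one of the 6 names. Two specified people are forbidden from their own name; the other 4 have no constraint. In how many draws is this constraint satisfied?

Inclusion-exclusion on the 2 forbidden self-matches:
Σ_{j=0}^{2} (-1)^j C(2,j)(6-j)!
= C(2,0)·6! - C(2,1)·5! + C(2,2)·4!
= 720 - 240 + 24
= 504

504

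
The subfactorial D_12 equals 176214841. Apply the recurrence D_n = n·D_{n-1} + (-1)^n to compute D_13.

2290792932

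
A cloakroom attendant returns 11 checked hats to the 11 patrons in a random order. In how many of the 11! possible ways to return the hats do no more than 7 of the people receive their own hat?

39916414

Sum C(11,i)·!(11-i) for i = 0..7:
  i=0: C(11,0)·!11 = 1·14684570 = 14684570
  i=1: C(11,1)·!10 = 11·1334961 = 14684571
  i=2: C(11,2)·!9 = 55·133496 = 7342280
  i=3: C(11,3)·!8 = 165·14833 = 2447445
  i=4: C(11,4)·!7 = 330·1854 = 611820
  i=5: C(11,5)·!6 = 462·265 = 122430
  i=6: C(11,6)·!5 = 462·44 = 20328
  i=7: C(11,7)·!4 = 330·9 = 2970
Total = 39916414.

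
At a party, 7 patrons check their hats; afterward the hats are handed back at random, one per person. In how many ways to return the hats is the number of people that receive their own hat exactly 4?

Pick the 4 fixed positions: C(7,4) = 35 ways.
The other 3 form a derangement: !3 = 2.
Total: 35 × 2 = 70.

70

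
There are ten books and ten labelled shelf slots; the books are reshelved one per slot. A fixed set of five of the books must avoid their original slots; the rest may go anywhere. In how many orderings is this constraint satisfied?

2170680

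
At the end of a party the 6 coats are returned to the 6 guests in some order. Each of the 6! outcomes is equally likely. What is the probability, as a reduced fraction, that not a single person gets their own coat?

Favorable outcomes: !6 = 265.
Total outcomes: 6! = 720.
Probability = 265/720 = 53/144.

53/144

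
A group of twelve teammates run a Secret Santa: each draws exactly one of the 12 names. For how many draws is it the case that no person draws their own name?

!12 = 12! · Σ_{k=0}^{12} (-1)^k/k!
= 12! - 12!/1! + 12!/2! - 12!/3! + 12!/4! - 12!/5! + 12!/6! - 12!/7! + 12!/8! - 12!/9! + 12!/10! - 12!/11! + 12!/12!
= 479001600 - 479001600 + 239500800 - 79833600 + 19958400 - 3991680 + 665280 - 95040 + 11880 - 1320 + 132 - 12 + 1
= 176214841

176214841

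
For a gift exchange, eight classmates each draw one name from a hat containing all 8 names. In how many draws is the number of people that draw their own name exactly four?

Pick the 4 fixed positions: C(8,4) = 70 ways.
The other 4 form a derangement: !4 = 9.
Total: 70 × 9 = 630.

630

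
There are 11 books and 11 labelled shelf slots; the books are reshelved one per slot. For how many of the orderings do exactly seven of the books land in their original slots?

2970

Choose which 7 of the 11 are fixed: C(11,7) = 330.
The other 4 form a derangement: !4 = 9.
Total: 330 × 9 = 2970.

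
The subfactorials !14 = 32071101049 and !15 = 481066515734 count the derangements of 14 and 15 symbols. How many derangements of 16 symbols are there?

!16 = (16-1)·(!15 + !14) = 15·(481066515734 + 32071101049) = 15·513137616783 = 7697064251745.

7697064251745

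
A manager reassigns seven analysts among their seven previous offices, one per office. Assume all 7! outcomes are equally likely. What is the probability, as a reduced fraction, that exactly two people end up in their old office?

Favorable outcomes: C(7,2)·!5 = 21·44 = 924.
Total outcomes: 7! = 5040.
Probability = 924/5040 = 11/60.

11/60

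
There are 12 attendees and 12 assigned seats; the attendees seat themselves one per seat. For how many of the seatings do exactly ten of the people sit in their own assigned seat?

66

Choose which 10 of the 12 are fixed: C(12,10) = 66.
The remaining 2 must be deranged: !2 = 1.
Total: 66 × 1 = 66.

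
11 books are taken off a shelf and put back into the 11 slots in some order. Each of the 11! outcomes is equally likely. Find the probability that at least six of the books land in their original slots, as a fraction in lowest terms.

Favorable outcomes: Σ_{i≥6} C(11,i)·!(11-i) = 462·44 + 330·9 + 165·2 + 55·1 + 11·0 + 1·1 = 23684.
Total outcomes: 11! = 39916800.
Probability = 23684/39916800 = 5921/9979200.

5921/9979200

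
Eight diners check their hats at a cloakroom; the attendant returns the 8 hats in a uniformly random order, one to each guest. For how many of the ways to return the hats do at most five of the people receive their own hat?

Sum C(8,i)·!(8-i) for i = 0..5:
  i=0: C(8,0)·!8 = 1·14833 = 14833
  i=1: C(8,1)·!7 = 8·1854 = 14832
  i=2: C(8,2)·!6 = 28·265 = 7420
  i=3: C(8,3)·!5 = 56·44 = 2464
  i=4: C(8,4)·!4 = 70·9 = 630
  i=5: C(8,5)·!3 = 56·2 = 112
Total = 40291.

40291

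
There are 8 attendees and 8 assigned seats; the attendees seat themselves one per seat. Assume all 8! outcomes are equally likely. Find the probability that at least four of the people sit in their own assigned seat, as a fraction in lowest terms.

257/13440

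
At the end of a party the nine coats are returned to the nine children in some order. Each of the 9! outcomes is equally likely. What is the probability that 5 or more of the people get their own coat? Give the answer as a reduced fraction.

1339/362880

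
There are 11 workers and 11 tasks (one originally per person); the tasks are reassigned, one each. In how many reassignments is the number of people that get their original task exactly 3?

2447445

Pick the 3 fixed positions: C(11,3) = 165 ways.
The remaining 8 must be deranged: !8 = 14833.
Total: 165 × 14833 = 2447445.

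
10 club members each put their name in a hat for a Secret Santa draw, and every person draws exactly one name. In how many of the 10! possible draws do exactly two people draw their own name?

Pick the 2 fixed positions: C(10,2) = 45 ways.
The remaining 8 must be deranged: !8 = 14833.
Total: 45 × 14833 = 667485.

667485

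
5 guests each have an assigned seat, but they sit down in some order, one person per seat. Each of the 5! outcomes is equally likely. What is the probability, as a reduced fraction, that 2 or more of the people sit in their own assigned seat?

31/120

Favorable outcomes: Σ_{i≥2} C(5,i)·!(5-i) = 10·2 + 10·1 + 5·0 + 1·1 = 31.
Total outcomes: 5! = 120.
Probability = 31/120 = 31/120.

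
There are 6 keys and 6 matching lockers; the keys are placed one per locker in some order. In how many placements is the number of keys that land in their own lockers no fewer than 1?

455

# with exactly i fixed is C(6,i)·!(6-i); sum over i=1..6:
  i=1: C(6,1)·!5 = 6·44 = 264
  i=2: C(6,2)·!4 = 15·9 = 135
  i=3: C(6,3)·!3 = 20·2 = 40
  i=4: C(6,4)·!2 = 15·1 = 15
  i=5: C(6,5)·!1 = 6·0 = 0
  i=6: C(6,6)·!0 = 1·1 = 1
Total = 455.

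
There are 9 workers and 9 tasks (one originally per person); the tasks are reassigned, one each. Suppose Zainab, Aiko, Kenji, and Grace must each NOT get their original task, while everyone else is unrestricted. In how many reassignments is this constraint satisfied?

Let A_j be the event that the j-th constrained one is fixed. By inclusion-exclusion over the 4 events:
Σ_{j=0}^{4} (-1)^j C(4,j)(9-j)!
= C(4,0)·9! - C(4,1)·8! + C(4,2)·7! - C(4,3)·6! + C(4,4)·5!
= 362880 - 161280 + 30240 - 2880 + 120
= 229080

229080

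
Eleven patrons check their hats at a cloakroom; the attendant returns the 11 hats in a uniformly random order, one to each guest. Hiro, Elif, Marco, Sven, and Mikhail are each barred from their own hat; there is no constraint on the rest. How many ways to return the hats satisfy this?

25022880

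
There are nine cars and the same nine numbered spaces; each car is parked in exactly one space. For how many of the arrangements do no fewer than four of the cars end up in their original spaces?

# with exactly i fixed is C(9,i)·!(9-i); sum over i=4..9:
  i=4: C(9,4)·!5 = 126·44 = 5544
  i=5: C(9,5)·!4 = 126·9 = 1134
  i=6: C(9,6)·!3 = 84·2 = 168
  i=7: C(9,7)·!2 = 36·1 = 36
  i=8: C(9,8)·!1 = 9·0 = 0
  i=9: C(9,9)·!0 = 1·1 = 1
Total = 6883.

6883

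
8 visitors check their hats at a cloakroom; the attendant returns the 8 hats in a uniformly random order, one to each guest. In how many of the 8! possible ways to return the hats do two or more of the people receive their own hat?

10655

# with exactly i fixed is C(8,i)·!(8-i); sum over i=2..8:
  i=2: C(8,2)·!6 = 28·265 = 7420
  i=3: C(8,3)·!5 = 56·44 = 2464
  i=4: C(8,4)·!4 = 70·9 = 630
  i=5: C(8,5)·!3 = 56·2 = 112
  i=6: C(8,6)·!2 = 28·1 = 28
  i=7: C(8,7)·!1 = 8·0 = 0
  i=8: C(8,8)·!0 = 1·1 = 1
Total = 10655.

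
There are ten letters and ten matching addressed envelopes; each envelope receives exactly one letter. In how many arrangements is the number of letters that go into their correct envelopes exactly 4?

55650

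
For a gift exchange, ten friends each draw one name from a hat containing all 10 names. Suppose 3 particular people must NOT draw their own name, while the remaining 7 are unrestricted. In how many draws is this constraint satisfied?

Inclusion-exclusion on the 3 forbidden self-matches:
Σ_{j=0}^{3} (-1)^j C(3,j)(10-j)!
= C(3,0)·10! - C(3,1)·9! + C(3,2)·8! - C(3,3)·7!
= 3628800 - 1088640 + 120960 - 5040
= 2656080

2656080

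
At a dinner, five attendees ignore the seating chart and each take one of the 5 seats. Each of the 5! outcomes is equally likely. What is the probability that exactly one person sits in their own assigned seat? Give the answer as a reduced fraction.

3/8

Favorable outcomes: C(5,1)·!4 = 5·9 = 45.
Total outcomes: 5! = 120.
Probability = 45/120 = 3/8.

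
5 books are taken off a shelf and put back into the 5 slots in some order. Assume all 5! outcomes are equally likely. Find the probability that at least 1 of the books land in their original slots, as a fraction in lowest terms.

19/30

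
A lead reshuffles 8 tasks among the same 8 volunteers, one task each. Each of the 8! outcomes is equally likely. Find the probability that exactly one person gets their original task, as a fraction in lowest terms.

Favorable outcomes: C(8,1)·!7 = 8·1854 = 14832.
Total outcomes: 8! = 40320.
Probability = 14832/40320 = 103/280.

103/280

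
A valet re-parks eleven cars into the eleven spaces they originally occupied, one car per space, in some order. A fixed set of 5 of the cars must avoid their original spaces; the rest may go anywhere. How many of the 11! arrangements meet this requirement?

Inclusion-exclusion on the 5 forbidden self-matches:
Σ_{j=0}^{5} (-1)^j C(5,j)(11-j)!
= C(5,0)·11! - C(5,1)·10! + C(5,2)·9! - C(5,3)·8! + C(5,4)·7! - C(5,5)·6!
= 39916800 - 18144000 + 3628800 - 403200 + 25200 - 720
= 25022880

25022880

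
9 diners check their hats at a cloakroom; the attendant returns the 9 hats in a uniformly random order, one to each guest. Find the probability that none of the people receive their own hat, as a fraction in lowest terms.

Favorable outcomes: !9 = 133496.
Total outcomes: 9! = 362880.
Probability = 133496/362880 = 16687/45360.

16687/45360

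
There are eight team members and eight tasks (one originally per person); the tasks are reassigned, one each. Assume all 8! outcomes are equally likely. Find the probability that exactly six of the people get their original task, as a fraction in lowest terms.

Favorable outcomes: C(8,6)·!2 = 28·1 = 28.
Total outcomes: 8! = 40320.
Probability = 28/40320 = 1/1440.

1/1440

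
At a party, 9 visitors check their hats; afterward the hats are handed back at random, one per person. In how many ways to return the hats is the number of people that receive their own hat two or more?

95887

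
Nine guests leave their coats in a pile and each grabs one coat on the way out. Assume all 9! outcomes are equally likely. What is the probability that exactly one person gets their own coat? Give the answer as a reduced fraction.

2119/5760

Favorable outcomes: C(9,1)·!8 = 9·14833 = 133497.
Total outcomes: 9! = 362880.
Probability = 133497/362880 = 2119/5760.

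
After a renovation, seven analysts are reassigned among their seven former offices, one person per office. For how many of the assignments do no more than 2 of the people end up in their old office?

Sum C(7,i)·!(7-i) for i = 0..2:
  i=0: C(7,0)·!7 = 1·1854 = 1854
  i=1: C(7,1)·!6 = 7·265 = 1855
  i=2: C(7,2)·!5 = 21·44 = 924
Total = 4633.

4633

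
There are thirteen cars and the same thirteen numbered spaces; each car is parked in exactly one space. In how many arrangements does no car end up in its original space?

The subfactorial !13 = [13!/e] (nearest integer).
13! = 6227020800, and 6227020800/e ≈ 2290792932.07, so !13 = 2290792932.

2290792932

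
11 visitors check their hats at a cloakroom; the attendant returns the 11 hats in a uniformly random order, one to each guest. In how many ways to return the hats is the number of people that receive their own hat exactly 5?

122430

Choose which 5 of the 11 are fixed: C(11,5) = 462.
The remaining 6 must be deranged: !6 = 265.
Total: 462 × 265 = 122430.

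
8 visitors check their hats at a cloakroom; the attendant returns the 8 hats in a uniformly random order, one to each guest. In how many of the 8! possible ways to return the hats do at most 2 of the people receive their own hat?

37085

# with exactly i fixed is C(8,i)·!(8-i); sum over i=0..2:
  i=0: C(8,0)·!8 = 1·14833 = 14833
  i=1: C(8,1)·!7 = 8·1854 = 14832
  i=2: C(8,2)·!6 = 28·265 = 7420
Total = 37085.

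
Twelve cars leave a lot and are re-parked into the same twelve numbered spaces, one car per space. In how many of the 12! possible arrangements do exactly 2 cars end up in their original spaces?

Pick the 2 fixed positions: C(12,2) = 66 ways.
The other 10 form a derangement: !10 = 1334961.
Total: 66 × 1334961 = 88107426.

88107426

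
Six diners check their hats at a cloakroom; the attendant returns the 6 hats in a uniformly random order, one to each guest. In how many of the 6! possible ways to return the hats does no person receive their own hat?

!6 is the nearest integer to 6!/e.
6! = 720, and 720/e ≈ 264.87, so !6 = 265.

265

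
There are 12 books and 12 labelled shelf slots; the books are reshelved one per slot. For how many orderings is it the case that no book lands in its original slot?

The number of derangements of 12 is !12 = Σ_{k=0}^{12} (-1)^k·12!/k!
= 12! - 12!/1! + 12!/2! - 12!/3! + 12!/4! - 12!/5! + 12!/6! - 12!/7! + 12!/8! - 12!/9! + 12!/10! - 12!/11! + 12!/12!
= 479001600 - 479001600 + 239500800 - 79833600 + 19958400 - 3991680 + 665280 - 95040 + 11880 - 1320 + 132 - 12 + 1
= 176214841

176214841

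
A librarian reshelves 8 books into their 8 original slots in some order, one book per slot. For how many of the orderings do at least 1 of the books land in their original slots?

25487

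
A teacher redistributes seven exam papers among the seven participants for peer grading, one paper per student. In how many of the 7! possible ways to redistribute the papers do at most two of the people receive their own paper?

4633

# with exactly i fixed is C(7,i)·!(7-i); sum over i=0..2:
  i=0: C(7,0)·!7 = 1·1854 = 1854
  i=1: C(7,1)·!6 = 7·265 = 1855
  i=2: C(7,2)·!5 = 21·44 = 924
Total = 4633.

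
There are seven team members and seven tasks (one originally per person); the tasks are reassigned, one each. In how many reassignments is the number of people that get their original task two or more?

1331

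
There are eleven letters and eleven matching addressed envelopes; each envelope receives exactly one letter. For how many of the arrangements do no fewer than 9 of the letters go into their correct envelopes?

56

Sum C(11,i)·!(11-i) for i = 9..11:
  i=9: C(11,9)·!2 = 55·1 = 55
  i=10: C(11,10)·!1 = 11·0 = 0
  i=11: C(11,11)·!0 = 1·1 = 1
Total = 56.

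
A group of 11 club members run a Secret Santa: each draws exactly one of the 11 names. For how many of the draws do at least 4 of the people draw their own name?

757934

# with exactly i fixed is C(11,i)·!(11-i); sum over i=4..11:
  i=4: C(11,4)·!7 = 330·1854 = 611820
  i=5: C(11,5)·!6 = 462·265 = 122430
  i=6: C(11,6)·!5 = 462·44 = 20328
  i=7: C(11,7)·!4 = 330·9 = 2970
  i=8: C(11,8)·!3 = 165·2 = 330
  i=9: C(11,9)·!2 = 55·1 = 55
  i=10: C(11,10)·!1 = 11·0 = 0
  i=11: C(11,11)·!0 = 1·1 = 1
Total = 757934.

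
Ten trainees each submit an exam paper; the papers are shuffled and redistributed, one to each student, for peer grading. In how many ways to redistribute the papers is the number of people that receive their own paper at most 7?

Sum C(10,i)·!(10-i) for i = 0..7:
  i=0: C(10,0)·!10 = 1·1334961 = 1334961
  i=1: C(10,1)·!9 = 10·133496 = 1334960
  i=2: C(10,2)·!8 = 45·14833 = 667485
  i=3: C(10,3)·!7 = 120·1854 = 222480
  i=4: C(10,4)·!6 = 210·265 = 55650
  i=5: C(10,5)·!5 = 252·44 = 11088
  i=6: C(10,6)·!4 = 210·9 = 1890
  i=7: C(10,7)·!3 = 120·2 = 240
Total = 3628754.

3628754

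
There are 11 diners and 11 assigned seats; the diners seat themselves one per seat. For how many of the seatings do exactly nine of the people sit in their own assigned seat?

55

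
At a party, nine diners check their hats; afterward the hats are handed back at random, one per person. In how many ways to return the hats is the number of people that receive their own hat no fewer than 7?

37

Sum C(9,i)·!(9-i) for i = 7..9:
  i=7: C(9,7)·!2 = 36·1 = 36
  i=8: C(9,8)·!1 = 9·0 = 0
  i=9: C(9,9)·!0 = 1·1 = 1
Total = 37.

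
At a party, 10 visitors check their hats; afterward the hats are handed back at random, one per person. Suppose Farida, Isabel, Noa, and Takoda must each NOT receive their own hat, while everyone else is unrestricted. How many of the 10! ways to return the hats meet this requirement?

2399760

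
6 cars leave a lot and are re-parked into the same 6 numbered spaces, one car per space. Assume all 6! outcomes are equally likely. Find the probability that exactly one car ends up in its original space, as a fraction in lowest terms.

11/30

Favorable outcomes: C(6,1)·!5 = 6·44 = 264.
Total outcomes: 6! = 720.
Probability = 264/720 = 11/30.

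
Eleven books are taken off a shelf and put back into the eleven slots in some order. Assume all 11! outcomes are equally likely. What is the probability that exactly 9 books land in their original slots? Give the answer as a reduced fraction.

1/725760

Favorable outcomes: C(11,9)·!2 = 55·1 = 55.
Total outcomes: 11! = 39916800.
Probability = 55/39916800 = 1/725760.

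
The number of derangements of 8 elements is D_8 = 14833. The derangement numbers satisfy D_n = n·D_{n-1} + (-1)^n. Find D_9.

D_9 = 9·14833 - 1 = 133496.

133496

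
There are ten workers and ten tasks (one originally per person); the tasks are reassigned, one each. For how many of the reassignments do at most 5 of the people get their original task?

3626624

Sum C(10,i)·!(10-i) for i = 0..5:
  i=0: C(10,0)·!10 = 1·1334961 = 1334961
  i=1: C(10,1)·!9 = 10·133496 = 1334960
  i=2: C(10,2)·!8 = 45·14833 = 667485
  i=3: C(10,3)·!7 = 120·1854 = 222480
  i=4: C(10,4)·!6 = 210·265 = 55650
  i=5: C(10,5)·!5 = 252·44 = 11088
Total = 3626624.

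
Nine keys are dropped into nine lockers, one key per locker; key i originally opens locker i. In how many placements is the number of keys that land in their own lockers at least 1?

229384

# with exactly i fixed is C(9,i)·!(9-i); sum over i=1..9:
  i=1: C(9,1)·!8 = 9·14833 = 133497
  i=2: C(9,2)·!7 = 36·1854 = 66744
  i=3: C(9,3)·!6 = 84·265 = 22260
  i=4: C(9,4)·!5 = 126·44 = 5544
  i=5: C(9,5)·!4 = 126·9 = 1134
  i=6: C(9,6)·!3 = 84·2 = 168
  i=7: C(9,7)·!2 = 36·1 = 36
  i=8: C(9,8)·!1 = 9·0 = 0
  i=9: C(9,9)·!0 = 1·1 = 1
Total = 229384.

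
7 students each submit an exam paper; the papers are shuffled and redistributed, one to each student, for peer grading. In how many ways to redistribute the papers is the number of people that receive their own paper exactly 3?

Pick the 3 fixed positions: C(7,3) = 35 ways.
The other 4 form a derangement: !4 = 9.
Total: 35 × 9 = 315.

315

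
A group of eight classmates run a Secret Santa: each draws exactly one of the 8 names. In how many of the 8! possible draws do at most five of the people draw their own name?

40291

Sum C(8,i)·!(8-i) for i = 0..5:
  i=0: C(8,0)·!8 = 1·14833 = 14833
  i=1: C(8,1)·!7 = 8·1854 = 14832
  i=2: C(8,2)·!6 = 28·265 = 7420
  i=3: C(8,3)·!5 = 56·44 = 2464
  i=4: C(8,4)·!4 = 70·9 = 630
  i=5: C(8,5)·!3 = 56·2 = 112
Total = 40291.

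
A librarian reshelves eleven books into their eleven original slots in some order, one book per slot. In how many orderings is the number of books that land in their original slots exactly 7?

Choose which 7 of the 11 are fixed: C(11,7) = 330.
The other 4 form a derangement: !4 = 9.
Total: 330 × 9 = 2970.

2970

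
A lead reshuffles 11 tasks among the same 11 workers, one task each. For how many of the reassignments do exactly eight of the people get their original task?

Choose which 8 of the 11 are fixed: C(11,8) = 165.
The other 3 form a derangement: !3 = 2.
Total: 165 × 2 = 330.

330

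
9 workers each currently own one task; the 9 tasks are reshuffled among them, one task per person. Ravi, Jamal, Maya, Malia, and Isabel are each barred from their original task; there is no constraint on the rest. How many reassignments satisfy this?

Inclusion-exclusion on the 5 forbidden self-matches:
Σ_{j=0}^{5} (-1)^j C(5,j)(9-j)!
= C(5,0)·9! - C(5,1)·8! + C(5,2)·7! - C(5,3)·6! + C(5,4)·5! - C(5,5)·4!
= 362880 - 201600 + 50400 - 7200 + 600 - 24
= 205056

205056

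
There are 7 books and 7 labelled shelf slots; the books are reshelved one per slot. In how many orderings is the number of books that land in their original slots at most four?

5018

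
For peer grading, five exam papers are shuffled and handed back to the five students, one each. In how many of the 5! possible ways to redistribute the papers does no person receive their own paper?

Recurrence: !5 = 5·!4 + (-1)^5.
!5 = 5·9 - 1 = 44

44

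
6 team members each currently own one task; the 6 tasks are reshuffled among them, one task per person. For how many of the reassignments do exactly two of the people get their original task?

135

Pick the 2 fixed positions: C(6,2) = 15 ways.
The remaining 4 must be deranged: !4 = 9.
Total: 15 × 9 = 135.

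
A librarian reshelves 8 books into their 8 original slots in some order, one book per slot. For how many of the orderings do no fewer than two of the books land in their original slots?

10655

Sum C(8,i)·!(8-i) for i = 2..8:
  i=2: C(8,2)·!6 = 28·265 = 7420
  i=3: C(8,3)·!5 = 56·44 = 2464
  i=4: C(8,4)·!4 = 70·9 = 630
  i=5: C(8,5)·!3 = 56·2 = 112
  i=6: C(8,6)·!2 = 28·1 = 28
  i=7: C(8,7)·!1 = 8·0 = 0
  i=8: C(8,8)·!0 = 1·1 = 1
Total = 10655.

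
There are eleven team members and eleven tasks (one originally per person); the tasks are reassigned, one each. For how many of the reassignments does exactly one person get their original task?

14684571

Pick the single fixed position: C(11,1) = 11 ways.
The other 10 form a derangement: !10 = 1334961.
Total: 11 × 1334961 = 14684571.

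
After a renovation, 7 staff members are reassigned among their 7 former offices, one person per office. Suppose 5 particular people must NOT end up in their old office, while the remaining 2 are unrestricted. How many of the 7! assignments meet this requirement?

2428

Inclusion-exclusion on the 5 forbidden self-matches:
Σ_{j=0}^{5} (-1)^j C(5,j)(7-j)!
= C(5,0)·7! - C(5,1)·6! + C(5,2)·5! - C(5,3)·4! + C(5,4)·3! - C(5,5)·2!
= 5040 - 3600 + 1200 - 240 + 30 - 2
= 2428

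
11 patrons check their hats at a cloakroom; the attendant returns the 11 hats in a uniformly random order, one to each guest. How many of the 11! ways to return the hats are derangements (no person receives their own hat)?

By inclusion-exclusion, !11 = Σ (-1)^k · 11!/k! for k=0..11
= 11! - 11!/1! + 11!/2! - 11!/3! + 11!/4! - 11!/5! + 11!/6! - 11!/7! + 11!/8! - 11!/9! + 11!/10! - 11!/11!
= 39916800 - 39916800 + 19958400 - 6652800 + 1663200 - 332640 + 55440 - 7920 + 990 - 110 + 11 - 1
= 14684570

14684570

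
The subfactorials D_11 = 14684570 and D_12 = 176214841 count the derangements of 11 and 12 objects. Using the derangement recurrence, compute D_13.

2290792932

D_13 = (13-1)·(D_12 + D_11) = 12·(176214841 + 14684570) = 12·190899411 = 2290792932.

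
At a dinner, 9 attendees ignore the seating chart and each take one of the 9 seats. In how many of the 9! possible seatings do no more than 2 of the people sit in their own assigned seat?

Sum C(9,i)·!(9-i) for i = 0..2:
  i=0: C(9,0)·!9 = 1·133496 = 133496
  i=1: C(9,1)·!8 = 9·14833 = 133497
  i=2: C(9,2)·!7 = 36·1854 = 66744
Total = 333737.

333737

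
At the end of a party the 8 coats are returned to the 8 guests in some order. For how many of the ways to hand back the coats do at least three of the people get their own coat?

3235

Sum C(8,i)·!(8-i) for i = 3..8:
  i=3: C(8,3)·!5 = 56·44 = 2464
  i=4: C(8,4)·!4 = 70·9 = 630
  i=5: C(8,5)·!3 = 56·2 = 112
  i=6: C(8,6)·!2 = 28·1 = 28
  i=7: C(8,7)·!1 = 8·0 = 0
  i=8: C(8,8)·!0 = 1·1 = 1
Total = 3235.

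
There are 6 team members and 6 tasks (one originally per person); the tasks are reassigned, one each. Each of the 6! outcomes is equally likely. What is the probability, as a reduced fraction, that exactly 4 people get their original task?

Favorable outcomes: C(6,4)·!2 = 15·1 = 15.
Total outcomes: 6! = 720.
Probability = 15/720 = 1/48.

1/48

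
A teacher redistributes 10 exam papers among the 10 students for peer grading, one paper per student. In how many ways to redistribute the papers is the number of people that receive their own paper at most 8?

3628799

Sum C(10,i)·!(10-i) for i = 0..8:
  i=0: C(10,0)·!10 = 1·1334961 = 1334961
  i=1: C(10,1)·!9 = 10·133496 = 1334960
  i=2: C(10,2)·!8 = 45·14833 = 667485
  i=3: C(10,3)·!7 = 120·1854 = 222480
  i=4: C(10,4)·!6 = 210·265 = 55650
  i=5: C(10,5)·!5 = 252·44 = 11088
  i=6: C(10,6)·!4 = 210·9 = 1890
  i=7: C(10,7)·!3 = 120·2 = 240
  i=8: C(10,8)·!2 = 45·1 = 45
Total = 3628799.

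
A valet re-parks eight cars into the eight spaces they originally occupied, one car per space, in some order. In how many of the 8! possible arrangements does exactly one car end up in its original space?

Pick the single fixed position: C(8,1) = 8 ways.
The remaining 7 must be deranged: !7 = 1854.
Total: 8 × 1854 = 14832.

14832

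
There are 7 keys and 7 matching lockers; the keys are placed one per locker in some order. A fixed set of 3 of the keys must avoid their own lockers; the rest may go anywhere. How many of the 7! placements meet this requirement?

3216

Inclusion-exclusion on the 3 forbidden self-matches:
Σ_{j=0}^{3} (-1)^j C(3,j)(7-j)!
= C(3,0)·7! - C(3,1)·6! + C(3,2)·5! - C(3,3)·4!
= 5040 - 2160 + 360 - 24
= 3216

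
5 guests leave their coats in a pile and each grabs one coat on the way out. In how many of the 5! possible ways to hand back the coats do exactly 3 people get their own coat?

10

Pick the 3 fixed positions: C(5,3) = 10 ways.
The other 2 form a derangement: !2 = 1.
Total: 10 × 1 = 10.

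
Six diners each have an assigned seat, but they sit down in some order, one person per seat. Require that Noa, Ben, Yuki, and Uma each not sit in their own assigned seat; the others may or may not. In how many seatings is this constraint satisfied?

Let A_j be the event that the j-th constrained one is fixed. By inclusion-exclusion over the 4 events:
Σ_{j=0}^{4} (-1)^j C(4,j)(6-j)!
= C(4,0)·6! - C(4,1)·5! + C(4,2)·4! - C(4,3)·3! + C(4,4)·2!
= 720 - 480 + 144 - 24 + 2
= 362

362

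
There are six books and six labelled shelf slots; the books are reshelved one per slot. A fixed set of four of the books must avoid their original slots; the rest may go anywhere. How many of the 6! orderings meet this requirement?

362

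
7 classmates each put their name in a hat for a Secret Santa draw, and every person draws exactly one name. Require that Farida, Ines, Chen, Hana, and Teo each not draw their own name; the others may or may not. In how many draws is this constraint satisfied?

2428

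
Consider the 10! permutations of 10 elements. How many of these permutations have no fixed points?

Use !n = n·!(n-1) + (-1)^n.
!10 = 10·133496 + 1 = 1334961

1334961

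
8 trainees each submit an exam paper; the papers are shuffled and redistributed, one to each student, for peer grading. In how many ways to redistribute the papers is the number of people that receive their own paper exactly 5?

112

Pick the 5 fixed positions: C(8,5) = 56 ways.
The remaining 3 must be deranged: !3 = 2.
Total: 56 × 2 = 112.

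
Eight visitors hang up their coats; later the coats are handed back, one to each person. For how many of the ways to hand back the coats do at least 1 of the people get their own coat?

# with exactly i fixed is C(8,i)·!(8-i); sum over i=1..8:
  i=1: C(8,1)·!7 = 8·1854 = 14832
  i=2: C(8,2)·!6 = 28·265 = 7420
  i=3: C(8,3)·!5 = 56·44 = 2464
  i=4: C(8,4)·!4 = 70·9 = 630
  i=5: C(8,5)·!3 = 56·2 = 112
  i=6: C(8,6)·!2 = 28·1 = 28
  i=7: C(8,7)·!1 = 8·0 = 0
  i=8: C(8,8)·!0 = 1·1 = 1
Total = 25487.

25487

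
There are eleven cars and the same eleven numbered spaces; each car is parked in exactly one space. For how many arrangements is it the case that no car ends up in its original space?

14684570

!11 = 11! · Σ_{k=0}^{11} (-1)^k/k!
= 11! - 11!/1! + 11!/2! - 11!/3! + 11!/4! - 11!/5! + 11!/6! - 11!/7! + 11!/8! - 11!/9! + 11!/10! - 11!/11!
= 39916800 - 39916800 + 19958400 - 6652800 + 1663200 - 332640 + 55440 - 7920 + 990 - 110 + 11 - 1
= 14684570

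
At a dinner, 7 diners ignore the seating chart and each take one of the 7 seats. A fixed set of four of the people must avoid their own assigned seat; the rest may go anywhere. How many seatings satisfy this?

2790

Inclusion-exclusion on the 4 forbidden self-matches:
Σ_{j=0}^{4} (-1)^j C(4,j)(7-j)!
= C(4,0)·7! - C(4,1)·6! + C(4,2)·5! - C(4,3)·4! + C(4,4)·3!
= 5040 - 2880 + 720 - 96 + 6
= 2790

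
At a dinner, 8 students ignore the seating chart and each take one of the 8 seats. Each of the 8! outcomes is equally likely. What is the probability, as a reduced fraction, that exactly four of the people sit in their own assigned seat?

1/64

Favorable outcomes: C(8,4)·!4 = 70·9 = 630.
Total outcomes: 8! = 40320.
Probability = 630/40320 = 1/64.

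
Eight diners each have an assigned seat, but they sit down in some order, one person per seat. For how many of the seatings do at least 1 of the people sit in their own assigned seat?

Sum C(8,i)·!(8-i) for i = 1..8:
  i=1: C(8,1)·!7 = 8·1854 = 14832
  i=2: C(8,2)·!6 = 28·265 = 7420
  i=3: C(8,3)·!5 = 56·44 = 2464
  i=4: C(8,4)·!4 = 70·9 = 630
  i=5: C(8,5)·!3 = 56·2 = 112
  i=6: C(8,6)·!2 = 28·1 = 28
  i=7: C(8,7)·!1 = 8·0 = 0
  i=8: C(8,8)·!0 = 1·1 = 1
Total = 25487.

25487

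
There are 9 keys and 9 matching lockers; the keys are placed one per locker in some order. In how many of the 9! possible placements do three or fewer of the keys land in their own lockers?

355997

# with exactly i fixed is C(9,i)·!(9-i); sum over i=0..3:
  i=0: C(9,0)·!9 = 1·133496 = 133496
  i=1: C(9,1)·!8 = 9·14833 = 133497
  i=2: C(9,2)·!7 = 36·1854 = 66744
  i=3: C(9,3)·!6 = 84·265 = 22260
Total = 355997.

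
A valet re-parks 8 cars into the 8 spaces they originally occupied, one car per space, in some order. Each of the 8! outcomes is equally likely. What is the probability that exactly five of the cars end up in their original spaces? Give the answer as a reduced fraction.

1/360

Favorable outcomes: C(8,5)·!3 = 56·2 = 112.
Total outcomes: 8! = 40320.
Probability = 112/40320 = 1/360.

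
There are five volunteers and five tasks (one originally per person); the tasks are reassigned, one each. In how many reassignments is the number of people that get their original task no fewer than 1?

76

Sum C(5,i)·!(5-i) for i = 1..5:
  i=1: C(5,1)·!4 = 5·9 = 45
  i=2: C(5,2)·!3 = 10·2 = 20
  i=3: C(5,3)·!2 = 10·1 = 10
  i=4: C(5,4)·!1 = 5·0 = 0
  i=5: C(5,5)·!0 = 1·1 = 1
Total = 76.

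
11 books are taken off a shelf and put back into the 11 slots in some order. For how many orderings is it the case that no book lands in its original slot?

The subfactorial !11 = [11!/e] (nearest integer).
11! = 39916800, and 39916800/e ≈ 14684570.08, so !11 = 14684570.

14684570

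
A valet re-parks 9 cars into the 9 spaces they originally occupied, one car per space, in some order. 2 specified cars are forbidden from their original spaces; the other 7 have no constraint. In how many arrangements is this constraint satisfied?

Let A_j be the event that the j-th constrained one is fixed. By inclusion-exclusion over the 2 events:
Σ_{j=0}^{2} (-1)^j C(2,j)(9-j)!
= C(2,0)·9! - C(2,1)·8! + C(2,2)·7!
= 362880 - 80640 + 5040
= 287280

287280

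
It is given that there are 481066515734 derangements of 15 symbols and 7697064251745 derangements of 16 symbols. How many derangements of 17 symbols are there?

130850092279664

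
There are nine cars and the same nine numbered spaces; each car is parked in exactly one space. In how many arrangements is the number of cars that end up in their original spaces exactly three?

Pick the 3 fixed positions: C(9,3) = 84 ways.
The other 6 form a derangement: !6 = 265.
Total: 84 × 265 = 22260.

22260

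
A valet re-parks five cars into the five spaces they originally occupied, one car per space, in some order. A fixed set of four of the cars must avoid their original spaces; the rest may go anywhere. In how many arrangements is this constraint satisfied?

53

Let A_j be the event that the j-th constrained one is fixed. By inclusion-exclusion over the 4 events:
Σ_{j=0}^{4} (-1)^j C(4,j)(5-j)!
= C(4,0)·5! - C(4,1)·4! + C(4,2)·3! - C(4,3)·2! + C(4,4)·1!
= 120 - 96 + 36 - 8 + 1
= 53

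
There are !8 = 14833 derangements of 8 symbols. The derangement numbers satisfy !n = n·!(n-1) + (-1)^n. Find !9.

!9 = 9·14833 - 1 = 133496.

133496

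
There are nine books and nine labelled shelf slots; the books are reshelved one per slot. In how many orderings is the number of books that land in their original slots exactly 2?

Choose which 2 of the 9 are fixed: C(9,2) = 36.
The remaining 7 must be deranged: !7 = 1854.
Total: 36 × 1854 = 66744.

66744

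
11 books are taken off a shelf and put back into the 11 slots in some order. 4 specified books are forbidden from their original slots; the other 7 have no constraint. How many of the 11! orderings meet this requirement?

Inclusion-exclusion on the 4 forbidden self-matches:
Σ_{j=0}^{4} (-1)^j C(4,j)(11-j)!
= C(4,0)·11! - C(4,1)·10! + C(4,2)·9! - C(4,3)·8! + C(4,4)·7!
= 39916800 - 14515200 + 2177280 - 161280 + 5040
= 27422640

27422640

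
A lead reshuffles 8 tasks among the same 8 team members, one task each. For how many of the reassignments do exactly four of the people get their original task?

Choose which 4 of the 8 are fixed: C(8,4) = 70.
The remaining 4 must be deranged: !4 = 9.
Total: 70 × 9 = 630.

630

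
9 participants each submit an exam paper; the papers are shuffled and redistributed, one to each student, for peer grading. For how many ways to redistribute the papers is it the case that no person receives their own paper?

Recurrence: !9 = 9·!8 + (-1)^9.
!9 = 9·14833 - 1 = 133496

133496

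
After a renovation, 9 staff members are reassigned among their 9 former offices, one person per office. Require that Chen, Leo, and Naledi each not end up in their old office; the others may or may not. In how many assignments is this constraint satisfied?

Inclusion-exclusion on the 3 forbidden self-matches:
Σ_{j=0}^{3} (-1)^j C(3,j)(9-j)!
= C(3,0)·9! - C(3,1)·8! + C(3,2)·7! - C(3,3)·6!
= 362880 - 120960 + 15120 - 720
= 256320

256320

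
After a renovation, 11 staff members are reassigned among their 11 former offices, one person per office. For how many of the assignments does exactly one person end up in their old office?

14684571

Choose which one of the 11 is fixed: C(11,1) = 11.
The remaining 10 must be deranged: !10 = 1334961.
Total: 11 × 1334961 = 14684571.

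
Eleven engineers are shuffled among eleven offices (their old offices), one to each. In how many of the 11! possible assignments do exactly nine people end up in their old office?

Pick the 9 fixed positions: C(11,9) = 55 ways.
The remaining 2 must be deranged: !2 = 1.
Total: 55 × 1 = 55.

55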